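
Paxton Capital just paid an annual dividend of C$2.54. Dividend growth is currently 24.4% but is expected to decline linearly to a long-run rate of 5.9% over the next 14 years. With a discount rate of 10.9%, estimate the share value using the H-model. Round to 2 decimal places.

C$119.58

H-model: P₀ = D₀[(1+g_L) + H(g_S−g_L)]/(r−g_L), with H = 14/2 = 7.
P₀ = 2.54 × [(1+0.059) + 7×(0.244−0.059)] / (0.109−0.059)
   = 2.54 × 2.3540 / 0.05 = 119.5832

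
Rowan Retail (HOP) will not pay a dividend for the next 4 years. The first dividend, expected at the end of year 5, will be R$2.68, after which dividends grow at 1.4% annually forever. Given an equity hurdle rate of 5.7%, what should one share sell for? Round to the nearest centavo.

R$49.93

Deferred-dividend DDM. At t=4 the remaining stream is a growing perpetuity with first payment D_5 = 2.68.
V_4 = D_5/(r−g) = 2.68/(0.057−0.014) = 62.3256
P₀ = V_4/(1+r)^4 = 62.3256/(1+0.057)^4 = 49.9306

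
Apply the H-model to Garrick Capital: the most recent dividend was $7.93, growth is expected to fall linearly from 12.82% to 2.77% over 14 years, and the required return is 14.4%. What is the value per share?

H-model: P₀ = D₀[(1+g_L) + H(g_S−g_L)]/(r−g_L), with H = 14/2 = 7.
P₀ = 7.93 × [(1+0.0277) + 7×(0.1282−0.0277)] / (0.144−0.0277)
   = 7.93 × 1.7312 / 0.1163 = 118.0431

$118.04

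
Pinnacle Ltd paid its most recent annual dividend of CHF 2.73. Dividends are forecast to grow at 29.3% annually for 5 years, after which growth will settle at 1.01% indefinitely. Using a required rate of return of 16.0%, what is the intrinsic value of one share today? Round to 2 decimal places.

Two-stage DDM. Project D₁…D_5 at 0.293, terminal growth 0.0101, discount at r = 0.16.
D_1 = 3.5299
D_2 = 4.5641
D_3 = 5.9014
D_4 = 7.6306
D_5 = 9.8663
Terminal value at t=5: TV = D_6/(r−g) = 9.9660/(0.16−0.0101) = 66.4841
P₀ = 3.5299/(1+0.16)^1 + 4.5641/(1+0.16)^2 + 5.9014/(1+0.16)^3 + 7.6306/(1+0.16)^4 + 9.8663/(1+0.16)^5 + 66.4841/(1+0.16)^5 = 50.7815

CHF 50.78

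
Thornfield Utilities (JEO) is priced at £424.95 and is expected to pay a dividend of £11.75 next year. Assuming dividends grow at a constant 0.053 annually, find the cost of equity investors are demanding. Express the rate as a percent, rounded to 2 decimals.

8.07%

Rearranging the constant-growth DDM: r = D₁/P₀ + g.
r = 11.7500 / 424.95 + 0.053 = 0.02765 + 0.053 = 0.08065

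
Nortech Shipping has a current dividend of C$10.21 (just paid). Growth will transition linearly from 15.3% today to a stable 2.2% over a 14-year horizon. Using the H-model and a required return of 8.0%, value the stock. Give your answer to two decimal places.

C$341.33

H-model: P₀ = D₀[(1+g_L) + H(g_S−g_L)]/(r−g_L), with H = 14/2 = 7.
P₀ = 10.21 × [(1+0.022) + 7×(0.153−0.022)] / (0.08−0.022)
   = 10.21 × 1.9390 / 0.058 = 341.3309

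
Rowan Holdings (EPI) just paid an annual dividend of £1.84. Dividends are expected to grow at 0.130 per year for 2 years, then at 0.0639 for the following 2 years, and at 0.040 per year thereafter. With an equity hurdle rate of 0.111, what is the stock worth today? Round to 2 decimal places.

Three-stage DDM. Project D₁…D_4; terminal Gordon value at t=4 with g = 0.04; discount at r = 0.111.
D_1 = 2.0792
D_2 = 2.3495
D_3 = 2.4996
D_4 = 2.6594
TV_4 = 2.7657/(0.111−0.04) = 38.9539
P₀ = Σ Dₜ/(1+r)ᵗ + TV_4/(1+r)^4 = 32.9111

£32.91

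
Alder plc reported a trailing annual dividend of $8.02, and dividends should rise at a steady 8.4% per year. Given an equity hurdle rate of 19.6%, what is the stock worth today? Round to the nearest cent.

Gordon growth model: P₀ = D₁/(r − g). D₁ = 8.02 × (1 + 0.084) = 8.6937.
P₀ = 8.6937 / (0.196 − 0.084) = 8.6937 / 0.112 = 77.6221

$77.62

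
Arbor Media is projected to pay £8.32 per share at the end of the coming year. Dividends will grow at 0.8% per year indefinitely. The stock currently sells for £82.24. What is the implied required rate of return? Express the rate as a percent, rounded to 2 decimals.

10.92%

Rearranging the constant-growth DDM: r = D₁/P₀ + g.
r = 8.3200 / 82.24 + 0.008 = 0.10117 + 0.008 = 0.10917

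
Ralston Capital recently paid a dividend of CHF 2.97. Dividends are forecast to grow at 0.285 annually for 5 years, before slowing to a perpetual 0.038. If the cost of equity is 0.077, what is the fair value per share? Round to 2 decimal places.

Two-stage DDM. Project D₁…D_5 at 0.285, terminal growth 0.038, discount at r = 0.077.
D_1 = 3.8165
D_2 = 4.9041
D_3 = 6.3018
D_4 = 8.0978
D_5 = 10.4057
Terminal value at t=5: TV = D_6/(r−g) = 10.8011/(0.077−0.038) = 276.9522
P₀ = 3.8165/(1+0.077)^1 + 4.9041/(1+0.077)^2 + 6.3018/(1+0.077)^3 + 8.0978/(1+0.077)^4 + 10.4057/(1+0.077)^5 + 276.9522/(1+0.077)^5 = 217.1448

CHF 217.14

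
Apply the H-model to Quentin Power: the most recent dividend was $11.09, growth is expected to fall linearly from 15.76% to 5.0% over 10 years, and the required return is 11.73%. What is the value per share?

H-model: P₀ = D₀[(1+g_L) + H(g_S−g_L)]/(r−g_L), with H = 10/2 = 5.
P₀ = 11.09 × [(1+0.05) + 5×(0.1576−0.05)] / (0.1173−0.05)
   = 11.09 × 1.5880 / 0.0673 = 261.6779

$261.68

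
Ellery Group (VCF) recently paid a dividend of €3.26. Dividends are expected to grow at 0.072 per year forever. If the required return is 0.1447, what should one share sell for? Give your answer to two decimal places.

Gordon growth model: P₀ = D₁/(r − g). D₁ = 3.26 × (1 + 0.072) = 3.4947.
P₀ = 3.4947 / (0.1447 − 0.072) = 3.4947 / 0.0727 = 48.0704

€48.07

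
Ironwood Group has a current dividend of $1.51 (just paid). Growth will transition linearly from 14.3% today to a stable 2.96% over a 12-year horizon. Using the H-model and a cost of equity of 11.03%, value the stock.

H-model: P₀ = D₀[(1+g_L) + H(g_S−g_L)]/(r−g_L), with H = 12/2 = 6.
P₀ = 1.51 × [(1+0.0296) + 6×(0.143−0.0296)] / (0.1103−0.0296)
   = 1.51 × 1.7100 / 0.0807 = 31.9963

$32.00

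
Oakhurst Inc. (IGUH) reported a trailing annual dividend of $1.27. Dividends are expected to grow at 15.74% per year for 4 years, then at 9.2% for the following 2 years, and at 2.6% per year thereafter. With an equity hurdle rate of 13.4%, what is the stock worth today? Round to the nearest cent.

Three-stage DDM. Project D₁…D_6; terminal Gordon value at t=6 with g = 0.026; discount at r = 0.134.
D_1 = 1.4699
D_2 = 1.7013
D_3 = 1.9690
D_4 = 2.2790
D_5 = 2.4886
D_6 = 2.7176
TV_6 = 2.7882/(0.134−0.026) = 25.8170
P₀ = Σ Dₜ/(1+r)ᵗ + TV_6/(1+r)^6 = 20.0928

$20.09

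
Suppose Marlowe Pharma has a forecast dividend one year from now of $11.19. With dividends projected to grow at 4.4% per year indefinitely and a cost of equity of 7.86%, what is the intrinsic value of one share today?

$323.41

Gordon growth model: P₀ = D₁/(r − g), with D₁ = 11.19 given directly.
P₀ = 11.1900 / (0.0786 − 0.044) = 11.1900 / 0.0346 = 323.4104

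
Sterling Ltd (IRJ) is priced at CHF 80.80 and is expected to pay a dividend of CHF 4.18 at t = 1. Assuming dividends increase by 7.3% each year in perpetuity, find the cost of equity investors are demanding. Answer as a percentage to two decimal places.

Rearranging the constant-growth DDM: r = D₁/P₀ + g.
r = 4.1800 / 80.80 + 0.073 = 0.05173 + 0.073 = 0.12473

12.47%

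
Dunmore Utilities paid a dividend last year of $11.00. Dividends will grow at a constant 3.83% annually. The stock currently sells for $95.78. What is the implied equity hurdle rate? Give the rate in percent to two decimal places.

Rearranging the constant-growth DDM: r = D₁/P₀ + g.
D₁ = 11.00 × (1 + 0.0383) = 11.4213.
r = 11.4213 / 95.78 + 0.0383 = 0.11925 + 0.0383 = 0.15755

15.75%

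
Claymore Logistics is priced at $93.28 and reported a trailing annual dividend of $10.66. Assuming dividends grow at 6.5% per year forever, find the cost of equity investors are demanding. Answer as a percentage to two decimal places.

18.67%

Rearranging the constant-growth DDM: r = D₁/P₀ + g.
D₁ = 10.66 × (1 + 0.065) = 11.3529.
r = 11.3529 / 93.28 + 0.065 = 0.12171 + 0.065 = 0.18671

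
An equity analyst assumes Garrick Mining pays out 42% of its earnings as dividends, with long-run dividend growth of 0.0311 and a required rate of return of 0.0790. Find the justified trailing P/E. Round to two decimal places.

9.04

Justified trailing P/E = b(1+g)/(r−g) = 0.42×(1+0.0311)/(0.079−0.0311) = 9.0410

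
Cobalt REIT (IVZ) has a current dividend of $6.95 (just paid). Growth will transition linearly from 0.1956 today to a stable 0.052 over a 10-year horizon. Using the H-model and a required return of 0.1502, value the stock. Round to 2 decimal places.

$125.27

H-model: P₀ = D₀[(1+g_L) + H(g_S−g_L)]/(r−g_L), with H = 10/2 = 5.
P₀ = 6.95 × [(1+0.052) + 5×(0.1956−0.052)] / (0.1502−0.052)
   = 6.95 × 1.7700 / 0.0982 = 125.2699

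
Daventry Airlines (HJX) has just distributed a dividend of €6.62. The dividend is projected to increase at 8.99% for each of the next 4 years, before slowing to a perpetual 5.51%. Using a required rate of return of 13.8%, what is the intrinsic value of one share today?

Two-stage DDM. Project D₁…D_4 at 0.0899, terminal growth 0.0551, discount at r = 0.138.
D_1 = 7.2151
D_2 = 7.8638
D_3 = 8.5707
D_4 = 9.3412
Terminal value at t=4: TV = D_5/(r−g) = 9.8559/(0.138−0.0551) = 118.8896
P₀ = 7.2151/(1+0.138)^1 + 7.8638/(1+0.138)^2 + 8.5707/(1+0.138)^3 + 9.3412/(1+0.138)^4 + 118.8896/(1+0.138)^4 = 94.6860

€94.69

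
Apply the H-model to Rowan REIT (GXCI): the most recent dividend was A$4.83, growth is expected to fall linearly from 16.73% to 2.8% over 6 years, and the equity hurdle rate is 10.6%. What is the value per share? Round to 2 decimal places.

A$89.53

H-model: P₀ = D₀[(1+g_L) + H(g_S−g_L)]/(r−g_L), with H = 6/2 = 3.
P₀ = 4.83 × [(1+0.028) + 3×(0.1673−0.028)] / (0.106−0.028)
   = 4.83 × 1.4459 / 0.078 = 89.5346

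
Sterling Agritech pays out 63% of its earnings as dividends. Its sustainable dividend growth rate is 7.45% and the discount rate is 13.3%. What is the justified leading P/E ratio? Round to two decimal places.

Justified leading P/E = b/(r−g) = 0.63/(0.133−0.0745) = 10.7692

10.77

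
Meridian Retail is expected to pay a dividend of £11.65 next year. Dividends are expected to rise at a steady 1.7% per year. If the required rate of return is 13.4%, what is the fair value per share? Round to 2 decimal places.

£99.57

Gordon growth model: P₀ = D₁/(r − g), with D₁ = 11.65 given directly.
P₀ = 11.6500 / (0.134 − 0.017) = 11.6500 / 0.117 = 99.5726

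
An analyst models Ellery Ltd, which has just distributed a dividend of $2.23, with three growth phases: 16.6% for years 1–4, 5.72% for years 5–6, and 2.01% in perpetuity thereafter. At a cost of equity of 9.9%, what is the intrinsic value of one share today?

$49.50

Three-stage DDM. Project D₁…D_6; terminal Gordon value at t=6 with g = 0.0201; discount at r = 0.099.
D_1 = 2.6002
D_2 = 3.0318
D_3 = 3.5351
D_4 = 4.1219
D_5 = 4.3577
D_6 = 4.6069
TV_6 = 4.6995/(0.099−0.0201) = 59.5634
P₀ = Σ Dₜ/(1+r)ᵗ + TV_6/(1+r)^6 = 49.5037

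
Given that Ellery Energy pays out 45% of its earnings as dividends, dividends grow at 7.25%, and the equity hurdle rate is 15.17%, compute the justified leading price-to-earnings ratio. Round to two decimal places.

Justified leading P/E = b/(r−g) = 0.45/(0.1517−0.0725) = 5.6818

5.68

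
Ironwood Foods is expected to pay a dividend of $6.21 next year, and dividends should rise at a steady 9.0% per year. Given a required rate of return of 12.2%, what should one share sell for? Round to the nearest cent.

Gordon growth model: P₀ = D₁/(r − g), with D₁ = 6.21 given directly.
P₀ = 6.2100 / (0.122 − 0.09) = 6.2100 / 0.032 = 194.0625

$194.06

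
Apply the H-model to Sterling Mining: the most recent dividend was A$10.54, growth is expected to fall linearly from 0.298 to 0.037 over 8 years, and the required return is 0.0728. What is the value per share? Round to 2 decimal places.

H-model: P₀ = D₀[(1+g_L) + H(g_S−g_L)]/(r−g_L), with H = 8/2 = 4.
P₀ = 10.54 × [(1+0.037) + 4×(0.298−0.037)] / (0.0728−0.037)
   = 10.54 × 2.0810 / 0.0358 = 612.6743

A$612.67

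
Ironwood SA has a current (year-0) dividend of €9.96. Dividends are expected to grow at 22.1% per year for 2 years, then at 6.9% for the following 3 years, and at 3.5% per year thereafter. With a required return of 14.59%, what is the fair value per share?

Three-stage DDM. Project D₁…D_5; terminal Gordon value at t=5 with g = 0.035; discount at r = 0.1459.
D_1 = 12.1612
D_2 = 14.8488
D_3 = 15.8733
D_4 = 16.9686
D_5 = 18.1394
TV_5 = 18.7743/(0.1459−0.035) = 169.2905
P₀ = Σ Dₜ/(1+r)ᵗ + TV_5/(1+r)^5 = 137.1768

€137.18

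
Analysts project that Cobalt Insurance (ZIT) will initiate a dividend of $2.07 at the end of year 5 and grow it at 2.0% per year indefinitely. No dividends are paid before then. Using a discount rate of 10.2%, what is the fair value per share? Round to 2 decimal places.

$17.12

Deferred-dividend DDM. At t=4 the remaining stream is a growing perpetuity with first payment D_5 = 2.07.
V_4 = D_5/(r−g) = 2.07/(0.102−0.02) = 25.2439
P₀ = V_4/(1+r)^4 = 25.2439/(1+0.102)^4 = 17.1171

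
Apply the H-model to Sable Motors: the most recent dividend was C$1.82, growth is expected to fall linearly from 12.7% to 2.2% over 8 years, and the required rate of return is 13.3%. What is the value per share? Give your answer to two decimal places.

H-model: P₀ = D₀[(1+g_L) + H(g_S−g_L)]/(r−g_L), with H = 8/2 = 4.
P₀ = 1.82 × [(1+0.022) + 4×(0.127−0.022)] / (0.133−0.022)
   = 1.82 × 1.4420 / 0.111 = 23.6436

C$23.64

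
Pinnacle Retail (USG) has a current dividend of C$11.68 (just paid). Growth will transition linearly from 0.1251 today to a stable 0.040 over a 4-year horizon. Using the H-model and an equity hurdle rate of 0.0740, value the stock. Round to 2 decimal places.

H-model: P₀ = D₀[(1+g_L) + H(g_S−g_L)]/(r−g_L), with H = 4/2 = 2.
P₀ = 11.68 × [(1+0.04) + 2×(0.1251−0.04)] / (0.074−0.04)
   = 11.68 × 1.2102 / 0.034 = 415.7393

C$415.74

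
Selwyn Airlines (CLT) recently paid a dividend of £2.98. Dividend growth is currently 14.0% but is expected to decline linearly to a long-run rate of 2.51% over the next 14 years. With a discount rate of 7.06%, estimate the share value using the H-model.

H-model: P₀ = D₀[(1+g_L) + H(g_S−g_L)]/(r−g_L), with H = 14/2 = 7.
P₀ = 2.98 × [(1+0.0251) + 7×(0.14−0.0251)] / (0.0706−0.0251)
   = 2.98 × 1.8294 / 0.0455 = 119.8156

£119.82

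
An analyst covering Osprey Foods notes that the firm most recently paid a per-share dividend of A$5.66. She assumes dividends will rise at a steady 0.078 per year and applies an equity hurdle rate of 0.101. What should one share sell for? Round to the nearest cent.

A$265.28

Gordon growth model: P₀ = D₁/(r − g). D₁ = 5.66 × (1 + 0.078) = 6.1015.
P₀ = 6.1015 / (0.101 − 0.078) = 6.1015 / 0.023 = 265.2817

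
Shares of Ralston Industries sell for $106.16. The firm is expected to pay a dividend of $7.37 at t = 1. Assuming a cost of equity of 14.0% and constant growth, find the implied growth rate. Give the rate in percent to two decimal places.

7.06%

From P₀ = D₁/(r − g), the implied growth is g = r − D₁/P₀.
g = 0.14 − 7.37/106.16 = 0.14 − 0.06942 = 0.07058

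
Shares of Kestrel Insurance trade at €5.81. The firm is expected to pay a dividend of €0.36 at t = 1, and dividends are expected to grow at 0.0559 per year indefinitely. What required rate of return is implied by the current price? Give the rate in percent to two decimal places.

Rearranging the constant-growth DDM: r = D₁/P₀ + g.
r = 0.3600 / 5.81 + 0.0559 = 0.06196 + 0.0559 = 0.11786

11.79%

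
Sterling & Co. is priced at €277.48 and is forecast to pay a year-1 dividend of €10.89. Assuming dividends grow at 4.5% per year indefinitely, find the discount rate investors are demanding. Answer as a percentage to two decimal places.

8.42%

Rearranging the constant-growth DDM: r = D₁/P₀ + g.
r = 10.8900 / 277.48 + 0.045 = 0.03925 + 0.045 = 0.08425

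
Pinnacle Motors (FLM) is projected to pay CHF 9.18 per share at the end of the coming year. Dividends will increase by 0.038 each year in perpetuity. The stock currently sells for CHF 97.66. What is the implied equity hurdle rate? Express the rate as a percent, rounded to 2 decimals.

Rearranging the constant-growth DDM: r = D₁/P₀ + g.
r = 9.1800 / 97.66 + 0.038 = 0.09400 + 0.038 = 0.13200

13.20%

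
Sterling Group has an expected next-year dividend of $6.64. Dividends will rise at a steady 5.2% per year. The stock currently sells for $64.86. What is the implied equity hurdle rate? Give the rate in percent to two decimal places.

15.44%

Rearranging the constant-growth DDM: r = D₁/P₀ + g.
r = 6.6400 / 64.86 + 0.052 = 0.10237 + 0.052 = 0.15437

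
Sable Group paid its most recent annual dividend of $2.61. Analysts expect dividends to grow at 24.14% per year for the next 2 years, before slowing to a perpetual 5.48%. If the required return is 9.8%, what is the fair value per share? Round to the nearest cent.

Two-stage DDM. Project D₁…D_2 at 0.2414, terminal growth 0.0548, discount at r = 0.098.
D_1 = 3.2401
D_2 = 4.0222
Terminal value at t=2: TV = D_3/(r−g) = 4.2426/(0.098−0.0548) = 98.2088
P₀ = 3.2401/(1+0.098)^1 + 4.0222/(1+0.098)^2 + 98.2088/(1+0.098)^2 = 87.7474

$87.75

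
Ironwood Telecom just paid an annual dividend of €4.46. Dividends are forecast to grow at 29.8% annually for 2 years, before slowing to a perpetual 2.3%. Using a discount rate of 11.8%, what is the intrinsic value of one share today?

€75.93

Two-stage DDM. Project D₁…D_2 at 0.298, terminal growth 0.023, discount at r = 0.118.
D_1 = 5.7891
D_2 = 7.5142
Terminal value at t=2: TV = D_3/(r−g) = 7.6871/(0.118−0.023) = 80.9163
P₀ = 5.7891/(1+0.118)^1 + 7.5142/(1+0.118)^2 + 80.9163/(1+0.118)^2 = 75.9268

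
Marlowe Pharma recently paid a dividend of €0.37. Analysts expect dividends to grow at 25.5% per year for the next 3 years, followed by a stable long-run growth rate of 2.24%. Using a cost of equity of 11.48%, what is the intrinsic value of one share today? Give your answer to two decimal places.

Two-stage DDM. Project D₁…D_3 at 0.255, terminal growth 0.0224, discount at r = 0.1148.
D_1 = 0.4643
D_2 = 0.5828
D_3 = 0.7314
Terminal value at t=3: TV = D_4/(r−g) = 0.7477/(0.1148−0.0224) = 8.0925
P₀ = 0.4643/(1+0.1148)^1 + 0.5828/(1+0.1148)^2 + 0.7314/(1+0.1148)^3 + 8.0925/(1+0.1148)^3 = 7.2544

€7.25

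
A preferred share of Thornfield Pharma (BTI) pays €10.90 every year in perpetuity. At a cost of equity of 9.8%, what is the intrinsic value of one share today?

Zero-growth DDM (perpetuity): P₀ = D/r = 10.90 / 0.098 = 111.2245

€111.22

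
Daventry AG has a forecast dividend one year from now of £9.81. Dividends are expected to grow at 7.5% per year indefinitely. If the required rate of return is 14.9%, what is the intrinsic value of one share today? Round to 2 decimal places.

Gordon growth model: P₀ = D₁/(r − g), with D₁ = 9.81 given directly.
P₀ = 9.8100 / (0.149 − 0.075) = 9.8100 / 0.074 = 132.5676

£132.57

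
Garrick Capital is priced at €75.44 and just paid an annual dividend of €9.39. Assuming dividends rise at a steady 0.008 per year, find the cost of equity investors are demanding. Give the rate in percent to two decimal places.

13.35%

Rearranging the constant-growth DDM: r = D₁/P₀ + g.
D₁ = 9.39 × (1 + 0.008) = 9.4651.
r = 9.4651 / 75.44 + 0.008 = 0.12547 + 0.008 = 0.13347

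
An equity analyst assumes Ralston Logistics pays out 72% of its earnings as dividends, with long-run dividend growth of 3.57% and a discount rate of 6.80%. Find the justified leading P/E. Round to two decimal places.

Justified leading P/E = b/(r−g) = 0.72/(0.068−0.0357) = 22.2910

22.29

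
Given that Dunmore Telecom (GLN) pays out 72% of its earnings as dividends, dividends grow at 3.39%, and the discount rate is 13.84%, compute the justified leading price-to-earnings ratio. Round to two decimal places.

Justified leading P/E = b/(r−g) = 0.72/(0.1384−0.0339) = 6.8900

6.89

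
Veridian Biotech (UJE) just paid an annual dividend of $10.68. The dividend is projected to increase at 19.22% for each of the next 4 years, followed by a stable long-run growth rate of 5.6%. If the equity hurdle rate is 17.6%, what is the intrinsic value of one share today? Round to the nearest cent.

Two-stage DDM. Project D₁…D_4 at 0.1922, terminal growth 0.056, discount at r = 0.176.
D_1 = 12.7327
D_2 = 15.1799
D_3 = 18.0975
D_4 = 21.5758
Terminal value at t=4: TV = D_5/(r−g) = 22.7841/(0.176−0.056) = 189.8674
P₀ = 12.7327/(1+0.176)^1 + 15.1799/(1+0.176)^2 + 18.0975/(1+0.176)^3 + 21.5758/(1+0.176)^4 + 189.8674/(1+0.176)^4 = 143.4823

$143.48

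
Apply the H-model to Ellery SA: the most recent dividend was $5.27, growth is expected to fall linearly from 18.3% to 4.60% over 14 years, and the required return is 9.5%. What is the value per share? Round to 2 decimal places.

H-model: P₀ = D₀[(1+g_L) + H(g_S−g_L)]/(r−g_L), with H = 14/2 = 7.
P₀ = 5.27 × [(1+0.046) + 7×(0.183−0.046)] / (0.095−0.046)
   = 5.27 × 2.0050 / 0.049 = 215.6398

$215.64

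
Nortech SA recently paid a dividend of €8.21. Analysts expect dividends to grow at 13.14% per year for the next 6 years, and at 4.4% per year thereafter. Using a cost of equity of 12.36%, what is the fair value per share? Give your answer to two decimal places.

Two-stage DDM. Project D₁…D_6 at 0.1314, terminal growth 0.044, discount at r = 0.1236.
D_1 = 9.2888
D_2 = 10.5093
D_3 = 11.8903
D_4 = 13.4527
D_5 = 15.2203
D_6 = 17.2203
Terminal value at t=6: TV = D_7/(r−g) = 17.9780/(0.1236−0.044) = 225.8539
P₀ = 9.2888/(1+0.1236)^1 + 10.5093/(1+0.1236)^2 + 11.8903/(1+0.1236)^3 + 13.4527/(1+0.1236)^4 + 15.2203/(1+0.1236)^5 + 17.2203/(1+0.1236)^6 + 225.8539/(1+0.1236)^6 = 162.7133

€162.71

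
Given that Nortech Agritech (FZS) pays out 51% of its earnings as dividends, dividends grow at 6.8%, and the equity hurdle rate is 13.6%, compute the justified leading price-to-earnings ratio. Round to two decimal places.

Justified leading P/E = b/(r−g) = 0.51/(0.136−0.068) = 7.5000

7.50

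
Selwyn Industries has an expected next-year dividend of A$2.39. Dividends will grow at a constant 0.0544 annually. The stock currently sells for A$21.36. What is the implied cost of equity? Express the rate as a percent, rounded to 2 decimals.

Rearranging the constant-growth DDM: r = D₁/P₀ + g.
r = 2.3900 / 21.36 + 0.0544 = 0.11189 + 0.0544 = 0.16629

16.63%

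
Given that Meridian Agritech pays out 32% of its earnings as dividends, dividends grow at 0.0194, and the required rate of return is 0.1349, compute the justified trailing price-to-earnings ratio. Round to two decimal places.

Justified trailing P/E = b(1+g)/(r−g) = 0.32×(1+0.0194)/(0.1349−0.0194) = 2.8243

2.82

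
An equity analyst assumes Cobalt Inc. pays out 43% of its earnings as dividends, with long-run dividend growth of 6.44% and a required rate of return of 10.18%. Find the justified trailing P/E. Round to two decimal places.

12.24

Justified trailing P/E = b(1+g)/(r−g) = 0.43×(1+0.0644)/(0.1018−0.0644) = 12.2378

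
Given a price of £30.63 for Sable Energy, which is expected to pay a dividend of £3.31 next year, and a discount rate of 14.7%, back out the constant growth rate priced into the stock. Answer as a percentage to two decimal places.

From P₀ = D₁/(r − g), the implied growth is g = r − D₁/P₀.
g = 0.147 − 3.31/30.63 = 0.147 − 0.10806 = 0.03894

3.89%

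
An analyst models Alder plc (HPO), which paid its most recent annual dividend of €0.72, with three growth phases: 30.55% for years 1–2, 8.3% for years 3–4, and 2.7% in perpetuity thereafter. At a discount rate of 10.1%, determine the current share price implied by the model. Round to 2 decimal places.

€17.43

Three-stage DDM. Project D₁…D_4; terminal Gordon value at t=4 with g = 0.027; discount at r = 0.101.
D_1 = 0.9400
D_2 = 1.2271
D_3 = 1.3290
D_4 = 1.4393
TV_4 = 1.4781/(0.101−0.027) = 19.9748
P₀ = Σ Dₜ/(1+r)ᵗ + TV_4/(1+r)^4 = 17.4348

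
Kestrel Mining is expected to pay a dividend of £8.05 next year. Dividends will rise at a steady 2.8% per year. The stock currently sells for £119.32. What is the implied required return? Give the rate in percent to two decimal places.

Rearranging the constant-growth DDM: r = D₁/P₀ + g.
r = 8.0500 / 119.32 + 0.028 = 0.06747 + 0.028 = 0.09547

9.55%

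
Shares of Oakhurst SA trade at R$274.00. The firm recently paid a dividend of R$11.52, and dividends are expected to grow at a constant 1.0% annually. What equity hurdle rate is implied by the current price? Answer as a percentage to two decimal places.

Rearranging the constant-growth DDM: r = D₁/P₀ + g.
D₁ = 11.52 × (1 + 0.01) = 11.6352.
r = 11.6352 / 274.00 + 0.01 = 0.04246 + 0.01 = 0.05246

5.25%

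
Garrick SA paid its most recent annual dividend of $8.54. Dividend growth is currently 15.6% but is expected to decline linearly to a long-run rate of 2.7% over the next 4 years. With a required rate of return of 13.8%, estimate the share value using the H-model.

H-model: P₀ = D₀[(1+g_L) + H(g_S−g_L)]/(r−g_L), with H = 4/2 = 2.
P₀ = 8.54 × [(1+0.027) + 2×(0.156−0.027)] / (0.138−0.027)
   = 8.54 × 1.2850 / 0.111 = 98.8640

$98.86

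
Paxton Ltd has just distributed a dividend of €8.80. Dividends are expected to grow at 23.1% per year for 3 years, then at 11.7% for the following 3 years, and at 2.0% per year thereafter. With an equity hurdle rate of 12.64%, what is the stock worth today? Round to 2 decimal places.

€172.88

Three-stage DDM. Project D₁…D_6; terminal Gordon value at t=6 with g = 0.02; discount at r = 0.1264.
D_1 = 10.8328
D_2 = 13.3352
D_3 = 16.4156
D_4 = 18.3362
D_5 = 20.4816
D_6 = 22.8779
TV_6 = 23.3355/(0.1264−0.02) = 219.3183
P₀ = Σ Dₜ/(1+r)ᵗ + TV_6/(1+r)^6 = 172.8795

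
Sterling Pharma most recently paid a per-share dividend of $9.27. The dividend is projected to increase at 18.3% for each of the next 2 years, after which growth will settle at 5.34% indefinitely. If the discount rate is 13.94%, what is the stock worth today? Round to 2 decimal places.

Two-stage DDM. Project D₁…D_2 at 0.183, terminal growth 0.0534, discount at r = 0.1394.
D_1 = 10.9664
D_2 = 12.9733
Terminal value at t=2: TV = D_3/(r−g) = 13.6660/(0.1394−0.0534) = 158.9074
P₀ = 10.9664/(1+0.1394)^1 + 12.9733/(1+0.1394)^2 + 158.9074/(1+0.1394)^2 = 142.0206

$142.02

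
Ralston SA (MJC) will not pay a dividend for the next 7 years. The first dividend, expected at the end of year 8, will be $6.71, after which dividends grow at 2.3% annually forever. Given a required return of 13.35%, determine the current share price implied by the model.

Deferred-dividend DDM. At t=7 the remaining stream is a growing perpetuity with first payment D_8 = 6.71.
V_7 = D_8/(r−g) = 6.71/(0.1335−0.023) = 60.7240
P₀ = V_7/(1+r)^7 = 60.7240/(1+0.1335)^7 = 25.2586

$25.26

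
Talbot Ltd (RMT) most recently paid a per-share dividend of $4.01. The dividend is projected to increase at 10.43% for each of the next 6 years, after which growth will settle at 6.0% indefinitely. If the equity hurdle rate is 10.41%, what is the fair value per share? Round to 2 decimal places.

Two-stage DDM. Project D₁…D_6 at 0.1043, terminal growth 0.06, discount at r = 0.1041.
D_1 = 4.4282
D_2 = 4.8901
D_3 = 5.4001
D_4 = 5.9634
D_5 = 6.5854
D_6 = 7.2722
Terminal value at t=6: TV = D_7/(r−g) = 7.7085/(0.1041−0.06) = 174.7970
P₀ = 4.4282/(1+0.1041)^1 + 4.8901/(1+0.1041)^2 + 5.4001/(1+0.1041)^3 + 5.9634/(1+0.1041)^4 + 6.5854/(1+0.1041)^5 + 7.2722/(1+0.1041)^6 + 174.7970/(1+0.1041)^6 = 120.5656

$120.57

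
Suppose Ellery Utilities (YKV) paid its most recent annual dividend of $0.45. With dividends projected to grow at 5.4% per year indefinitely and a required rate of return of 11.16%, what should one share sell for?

$8.23

Gordon growth model: P₀ = D₁/(r − g). D₁ = 0.45 × (1 + 0.054) = 0.4743.
P₀ = 0.4743 / (0.1116 − 0.054) = 0.4743 / 0.0576 = 8.2344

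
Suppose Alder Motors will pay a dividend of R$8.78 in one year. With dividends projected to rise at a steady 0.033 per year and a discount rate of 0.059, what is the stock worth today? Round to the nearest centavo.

Gordon growth model: P₀ = D₁/(r − g), with D₁ = 8.78 given directly.
P₀ = 8.7800 / (0.059 − 0.033) = 8.7800 / 0.026 = 337.6923

R$337.69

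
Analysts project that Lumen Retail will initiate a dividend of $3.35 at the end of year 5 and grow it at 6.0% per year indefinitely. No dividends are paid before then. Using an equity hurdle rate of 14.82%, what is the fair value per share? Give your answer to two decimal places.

$21.85

Deferred-dividend DDM. At t=4 the remaining stream is a growing perpetuity with first payment D_5 = 3.35.
V_4 = D_5/(r−g) = 3.35/(0.1482−0.06) = 37.9819
P₀ = V_4/(1+r)^4 = 37.9819/(1+0.1482)^4 = 21.8527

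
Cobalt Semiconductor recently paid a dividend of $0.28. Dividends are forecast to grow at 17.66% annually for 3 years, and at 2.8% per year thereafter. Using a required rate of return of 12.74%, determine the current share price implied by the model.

$4.21

Two-stage DDM. Project D₁…D_3 at 0.1766, terminal growth 0.028, discount at r = 0.1274.
D_1 = 0.3294
D_2 = 0.3876
D_3 = 0.4561
Terminal value at t=3: TV = D_4/(r−g) = 0.4689/(0.1274−0.028) = 4.7168
P₀ = 0.3294/(1+0.1274)^1 + 0.3876/(1+0.1274)^2 + 0.4561/(1+0.1274)^3 + 4.7168/(1+0.1274)^3 = 4.2071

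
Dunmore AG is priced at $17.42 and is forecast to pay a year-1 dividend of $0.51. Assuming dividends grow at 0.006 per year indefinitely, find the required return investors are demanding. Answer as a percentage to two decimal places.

Rearranging the constant-growth DDM: r = D₁/P₀ + g.
r = 0.5100 / 17.42 + 0.006 = 0.02928 + 0.006 = 0.03528

3.53%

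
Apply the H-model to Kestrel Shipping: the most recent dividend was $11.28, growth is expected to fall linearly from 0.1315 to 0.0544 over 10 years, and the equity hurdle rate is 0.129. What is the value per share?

$217.72

H-model: P₀ = D₀[(1+g_L) + H(g_S−g_L)]/(r−g_L), with H = 10/2 = 5.
P₀ = 11.28 × [(1+0.0544) + 5×(0.1315−0.0544)] / (0.129−0.0544)
   = 11.28 × 1.4399 / 0.0746 = 217.7221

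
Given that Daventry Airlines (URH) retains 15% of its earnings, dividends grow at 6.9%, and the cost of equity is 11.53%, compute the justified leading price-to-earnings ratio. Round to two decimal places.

Payout ratio b = 1 − 0.15 = 0.85.
Justified leading P/E = b/(r−g) = 0.85/(0.1153−0.069) = 18.3585

18.36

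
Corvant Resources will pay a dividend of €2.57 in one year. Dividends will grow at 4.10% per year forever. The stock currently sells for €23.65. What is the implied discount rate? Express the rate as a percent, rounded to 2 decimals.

14.97%

Rearranging the constant-growth DDM: r = D₁/P₀ + g.
r = 2.5700 / 23.65 + 0.041 = 0.10867 + 0.041 = 0.14967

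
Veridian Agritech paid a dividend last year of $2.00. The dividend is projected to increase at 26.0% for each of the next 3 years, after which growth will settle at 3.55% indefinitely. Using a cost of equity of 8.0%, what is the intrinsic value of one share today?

Two-stage DDM. Project D₁…D_3 at 0.26, terminal growth 0.0355, discount at r = 0.08.
D_1 = 2.5200
D_2 = 3.1752
D_3 = 4.0008
Terminal value at t=3: TV = D_4/(r−g) = 4.1428/(0.08−0.0355) = 93.0962
P₀ = 2.5200/(1+0.08)^1 + 3.1752/(1+0.08)^2 + 4.0008/(1+0.08)^3 + 93.0962/(1+0.08)^3 = 82.1342

$82.13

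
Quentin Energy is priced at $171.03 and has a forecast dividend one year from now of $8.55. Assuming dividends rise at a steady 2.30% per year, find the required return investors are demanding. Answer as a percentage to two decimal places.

Rearranging the constant-growth DDM: r = D₁/P₀ + g.
r = 8.5500 / 171.03 + 0.023 = 0.04999 + 0.023 = 0.07299

7.30%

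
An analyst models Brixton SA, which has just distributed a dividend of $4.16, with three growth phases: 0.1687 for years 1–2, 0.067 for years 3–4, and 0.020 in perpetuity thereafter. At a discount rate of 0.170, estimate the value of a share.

$39.02

Three-stage DDM. Project D₁…D_4; terminal Gordon value at t=4 with g = 0.02; discount at r = 0.17.
D_1 = 4.8618
D_2 = 5.6820
D_3 = 6.0627
D_4 = 6.4689
TV_4 = 6.5982/(0.17−0.02) = 43.9883
P₀ = Σ Dₜ/(1+r)ᵗ + TV_4/(1+r)^4 = 39.0180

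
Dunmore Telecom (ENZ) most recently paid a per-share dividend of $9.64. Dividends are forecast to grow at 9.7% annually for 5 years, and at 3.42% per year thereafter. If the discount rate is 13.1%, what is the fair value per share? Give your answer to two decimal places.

Two-stage DDM. Project D₁…D_5 at 0.097, terminal growth 0.0342, discount at r = 0.131.
D_1 = 10.5751
D_2 = 11.6009
D_3 = 12.7261
D_4 = 13.9606
D_5 = 15.3148
Terminal value at t=5: TV = D_6/(r−g) = 15.8385/(0.131−0.0342) = 163.6211
P₀ = 10.5751/(1+0.131)^1 + 11.6009/(1+0.131)^2 + 12.7261/(1+0.131)^3 + 13.9606/(1+0.131)^4 + 15.3148/(1+0.131)^5 + 163.6211/(1+0.131)^5 = 132.4385

$132.44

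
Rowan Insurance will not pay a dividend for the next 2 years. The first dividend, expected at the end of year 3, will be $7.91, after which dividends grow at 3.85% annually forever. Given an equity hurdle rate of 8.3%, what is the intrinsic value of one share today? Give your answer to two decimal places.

$151.55

Deferred-dividend DDM. At t=2 the remaining stream is a growing perpetuity with first payment D_3 = 7.91.
V_2 = D_3/(r−g) = 7.91/(0.083−0.0385) = 177.7528
P₀ = V_2/(1+r)^2 = 177.7528/(1+0.083)^2 = 151.5513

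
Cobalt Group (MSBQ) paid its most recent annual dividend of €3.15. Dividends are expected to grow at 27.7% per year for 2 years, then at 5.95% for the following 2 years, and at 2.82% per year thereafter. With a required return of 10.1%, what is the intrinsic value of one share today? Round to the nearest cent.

€71.32

Three-stage DDM. Project D₁…D_4; terminal Gordon value at t=4 with g = 0.0282; discount at r = 0.101.
D_1 = 4.0225
D_2 = 5.1368
D_3 = 5.4424
D_4 = 5.7663
TV_4 = 5.9289/(0.101−0.0282) = 81.4405
P₀ = Σ Dₜ/(1+r)ᵗ + TV_4/(1+r)^4 = 71.3163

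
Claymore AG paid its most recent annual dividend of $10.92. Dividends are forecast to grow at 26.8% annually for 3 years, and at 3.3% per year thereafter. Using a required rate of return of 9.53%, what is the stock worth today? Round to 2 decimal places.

$325.15

Two-stage DDM. Project D₁…D_3 at 0.268, terminal growth 0.033, discount at r = 0.0953.
D_1 = 13.8466
D_2 = 17.5574
D_3 = 22.2628
Terminal value at t=3: TV = D_4/(r−g) = 22.9975/(0.0953−0.033) = 369.1413
P₀ = 13.8466/(1+0.0953)^1 + 17.5574/(1+0.0953)^2 + 22.2628/(1+0.0953)^3 + 369.1413/(1+0.0953)^3 = 325.1465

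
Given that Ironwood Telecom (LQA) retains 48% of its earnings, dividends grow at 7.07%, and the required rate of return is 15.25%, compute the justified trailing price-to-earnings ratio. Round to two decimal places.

Payout ratio b = 1 − 0.48 = 0.52.
Justified trailing P/E = b(1+g)/(r−g) = 0.52×(1+0.0707)/(0.1525−0.0707) = 6.8064

6.81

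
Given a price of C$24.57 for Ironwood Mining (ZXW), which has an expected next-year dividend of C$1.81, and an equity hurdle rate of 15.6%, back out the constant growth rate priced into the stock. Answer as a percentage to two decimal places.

From P₀ = D₁/(r − g), the implied growth is g = r − D₁/P₀.
g = 0.156 − 1.81/24.57 = 0.156 − 0.07367 = 0.08233

8.23%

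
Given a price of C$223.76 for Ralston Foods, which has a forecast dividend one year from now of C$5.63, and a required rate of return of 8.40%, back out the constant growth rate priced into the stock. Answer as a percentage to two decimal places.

5.88%

From P₀ = D₁/(r − g), the implied growth is g = r − D₁/P₀.
g = 0.084 − 5.63/223.76 = 0.084 − 0.02516 = 0.05884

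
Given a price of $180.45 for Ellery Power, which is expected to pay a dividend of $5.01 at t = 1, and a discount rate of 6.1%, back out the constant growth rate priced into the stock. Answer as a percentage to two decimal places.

3.32%

From P₀ = D₁/(r − g), the implied growth is g = r − D₁/P₀.
g = 0.061 − 5.01/180.45 = 0.061 − 0.02776 = 0.03324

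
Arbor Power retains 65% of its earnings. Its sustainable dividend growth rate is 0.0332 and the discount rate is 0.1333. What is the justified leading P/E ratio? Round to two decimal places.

3.50

Payout ratio b = 1 − 0.65 = 0.35.
Justified leading P/E = b/(r−g) = 0.35/(0.1333−0.0332) = 3.4965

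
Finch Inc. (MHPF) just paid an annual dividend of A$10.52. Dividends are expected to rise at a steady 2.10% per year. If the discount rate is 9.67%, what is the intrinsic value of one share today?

A$141.89

Gordon growth model: P₀ = D₁/(r − g). D₁ = 10.52 × (1 + 0.021) = 10.7409.
P₀ = 10.7409 / (0.0967 − 0.021) = 10.7409 / 0.0757 = 141.8880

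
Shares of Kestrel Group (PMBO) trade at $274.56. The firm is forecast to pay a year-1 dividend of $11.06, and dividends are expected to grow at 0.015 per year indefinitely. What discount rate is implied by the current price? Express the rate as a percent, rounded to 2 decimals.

5.53%

Rearranging the constant-growth DDM: r = D₁/P₀ + g.
r = 11.0600 / 274.56 + 0.015 = 0.04028 + 0.015 = 0.05528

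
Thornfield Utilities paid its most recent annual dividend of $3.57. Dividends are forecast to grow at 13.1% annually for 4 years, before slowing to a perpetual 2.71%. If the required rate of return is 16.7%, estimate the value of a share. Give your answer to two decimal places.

$36.33

Two-stage DDM. Project D₁…D_4 at 0.131, terminal growth 0.0271, discount at r = 0.167.
D_1 = 4.0377
D_2 = 4.5666
D_3 = 5.1648
D_4 = 5.8414
Terminal value at t=4: TV = D_5/(r−g) = 5.9997/(0.167−0.0271) = 42.8858
P₀ = 4.0377/(1+0.167)^1 + 4.5666/(1+0.167)^2 + 5.1648/(1+0.167)^3 + 5.8414/(1+0.167)^4 + 42.8858/(1+0.167)^4 = 36.3344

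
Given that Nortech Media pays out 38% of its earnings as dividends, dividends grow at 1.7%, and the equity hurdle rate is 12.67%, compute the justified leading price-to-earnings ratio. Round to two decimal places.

Justified leading P/E = b/(r−g) = 0.38/(0.1267−0.017) = 3.4640

3.46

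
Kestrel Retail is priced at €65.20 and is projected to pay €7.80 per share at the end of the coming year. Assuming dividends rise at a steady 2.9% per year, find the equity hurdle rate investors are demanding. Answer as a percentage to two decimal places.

14.86%

Rearranging the constant-growth DDM: r = D₁/P₀ + g.
r = 7.8000 / 65.20 + 0.029 = 0.11963 + 0.029 = 0.14863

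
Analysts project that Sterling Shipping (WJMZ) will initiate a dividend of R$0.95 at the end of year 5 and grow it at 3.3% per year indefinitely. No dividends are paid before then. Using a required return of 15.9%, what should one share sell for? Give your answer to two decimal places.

R$4.18

Deferred-dividend DDM. At t=4 the remaining stream is a growing perpetuity with first payment D_5 = 0.95.
V_4 = D_5/(r−g) = 0.95/(0.159−0.033) = 7.5397
P₀ = V_4/(1+r)^4 = 7.5397/(1+0.159)^4 = 4.1785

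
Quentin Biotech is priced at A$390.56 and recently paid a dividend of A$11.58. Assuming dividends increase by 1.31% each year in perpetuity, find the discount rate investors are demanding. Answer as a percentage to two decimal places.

Rearranging the constant-growth DDM: r = D₁/P₀ + g.
D₁ = 11.58 × (1 + 0.0131) = 11.7317.
r = 11.7317 / 390.56 + 0.0131 = 0.03004 + 0.0131 = 0.04314

4.31%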